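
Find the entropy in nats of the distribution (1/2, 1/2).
0.6931 nats

Shannon entropy is H(X) = -Σ p(x) log p(x).

For P = (1/2, 1/2):
H = -1/2 × log_e(1/2) -1/2 × log_e(1/2)
H = 0.6931 nats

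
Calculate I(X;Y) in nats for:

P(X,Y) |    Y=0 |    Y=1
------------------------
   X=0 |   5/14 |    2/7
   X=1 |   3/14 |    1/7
0.0009 nats

Mutual information: I(X;Y) = H(X) + H(Y) - H(X,Y)

Marginals:
P(X) = (9/14, 5/14), H(X) = 0.6518 nats
P(Y) = (4/7, 3/7), H(Y) = 0.6829 nats

Joint entropy: H(X,Y) = 1.3337 nats

I(X;Y) = 0.6518 + 0.6829 - 1.3337 = 0.0009 nats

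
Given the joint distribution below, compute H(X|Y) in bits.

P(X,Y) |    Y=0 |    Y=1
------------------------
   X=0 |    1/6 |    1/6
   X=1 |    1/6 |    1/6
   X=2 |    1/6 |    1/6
1.5850 bits

Using the chain rule: H(X|Y) = H(X,Y) - H(Y)

First, compute H(X,Y) = 2.5850 bits

Marginal P(Y) = (1/2, 1/2)
H(Y) = 1.0000 bits

H(X|Y) = H(X,Y) - H(Y) = 2.5850 - 1.0000 = 1.5850 bits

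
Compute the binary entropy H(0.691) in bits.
0.8920 bits

The binary entropy function is:
H(p) = -p log(p) - (1-p) log(1-p)

H(0.691) = -0.691 × log_2(0.691) - 0.309 × log_2(0.309)
H(0.691) = 0.8920 bits

Note: Binary entropy is maximized at p=0.5 (H=1 bit) and minimized at p=0 or p=1 (H=0).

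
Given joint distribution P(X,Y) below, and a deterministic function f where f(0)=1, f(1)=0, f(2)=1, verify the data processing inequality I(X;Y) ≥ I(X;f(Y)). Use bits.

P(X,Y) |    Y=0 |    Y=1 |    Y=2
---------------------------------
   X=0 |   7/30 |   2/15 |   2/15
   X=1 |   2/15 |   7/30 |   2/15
I(X;Y) = 0.0398, I(X;f(Y)) = 0.0314, inequality holds: 0.0398 ≥ 0.0314

Data Processing Inequality: For any Markov chain X → Y → Z, we have I(X;Y) ≥ I(X;Z).

Here Z = f(Y) is a deterministic function of Y, forming X → Y → Z.

Original I(X;Y) = 0.0398 bits

After applying f:
P(X,Z) where Z=f(Y):
- P(X,Z=0) = P(X,Y=1)
- P(X,Z=1) = P(X,Y=0) + P(X,Y=2)

I(X;Z) = I(X;f(Y)) = 0.0314 bits

Verification: 0.0398 ≥ 0.0314 ✓

Information cannot be created by processing; the function f can only lose information about X.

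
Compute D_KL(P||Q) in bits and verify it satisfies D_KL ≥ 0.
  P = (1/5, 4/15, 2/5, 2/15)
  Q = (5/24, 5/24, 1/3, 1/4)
0.0675 bits

KL divergence satisfies the Gibbs inequality: D_KL(P||Q) ≥ 0 for all distributions P, Q.

D_KL(P||Q) = Σ p(x) log(p(x)/q(x))
Term by term:
  x=0: 1/5 × log_2[(1/5)/(5/24)] = -0.0118
  x=1: 4/15 × log_2[(4/15)/(5/24)] = 0.0950
  x=2: 2/5 × log_2[(2/5)/(1/3)] = 0.1052
  x=3: 2/15 × log_2[(2/15)/(1/4)] = -0.1209
D_KL(P||Q) = 0.0675 bits

D_KL(P||Q) = 0.0675 ≥ 0 ✓

This non-negativity is a fundamental property: relative entropy cannot be negative because it measures how different Q is from P.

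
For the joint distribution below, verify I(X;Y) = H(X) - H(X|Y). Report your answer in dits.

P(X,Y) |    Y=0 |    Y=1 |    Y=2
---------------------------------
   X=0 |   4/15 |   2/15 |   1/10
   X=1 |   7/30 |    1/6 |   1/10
I(X;Y) = 0.0013 dits

Mutual information has multiple equivalent forms:
- I(X;Y) = H(X) - H(X|Y)
- I(X;Y) = H(Y) - H(Y|X)
- I(X;Y) = H(X) + H(Y) - H(X,Y)

Computing all quantities:
H(X) = 0.3010, H(Y) = 0.4472, H(X,Y) = 0.7469
H(X|Y) = 0.2997, H(Y|X) = 0.4459

Verification:
H(X) - H(X|Y) = 0.3010 - 0.2997 = 0.0013
H(Y) - H(Y|X) = 0.4472 - 0.4459 = 0.0013
H(X) + H(Y) - H(X,Y) = 0.3010 + 0.4472 - 0.7469 = 0.0013

All forms give I(X;Y) = 0.0013 dits. ✓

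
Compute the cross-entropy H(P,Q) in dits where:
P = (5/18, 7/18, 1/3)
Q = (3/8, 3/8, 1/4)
0.4847 dits

Cross-entropy: H(P,Q) = -Σ p(x) log q(x)

Alternatively: H(P,Q) = H(P) + D_KL(P||Q)
H(P) = 0.4731 dits
D_KL(P||Q) = 0.0116 dits

H(P,Q) = 0.4731 + 0.0116 = 0.4847 dits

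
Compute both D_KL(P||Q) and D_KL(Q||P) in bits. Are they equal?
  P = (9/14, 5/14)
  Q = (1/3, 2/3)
D_KL(P||Q) = 0.2875, D_KL(Q||P) = 0.2845

KL divergence is not symmetric: D_KL(P||Q) ≠ D_KL(Q||P) in general.

D_KL(P||Q) = 0.2875 bits
D_KL(Q||P) = 0.2845 bits

No, they are not equal!

This asymmetry is why KL divergence is not a true distance metric.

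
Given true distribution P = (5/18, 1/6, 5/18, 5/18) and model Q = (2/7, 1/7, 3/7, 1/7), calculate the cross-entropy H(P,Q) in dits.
0.6289 dits

Cross-entropy: H(P,Q) = -Σ p(x) log q(x)

Alternatively: H(P,Q) = H(P) + D_KL(P||Q)
H(P) = 0.5933 dits
D_KL(P||Q) = 0.0357 dits

H(P,Q) = 0.5933 + 0.0357 = 0.6289 dits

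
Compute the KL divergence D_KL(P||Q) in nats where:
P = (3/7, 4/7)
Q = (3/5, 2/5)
0.0596 nats

KL divergence: D_KL(P||Q) = Σ p(x) log(p(x)/q(x))

Computing term by term:
  x=0: 3/7 × log_e[(3/7)/(3/5)] = 3/7 × -0.3365 = -0.1442
  x=1: 4/7 × log_e[(4/7)/(2/5)] = 4/7 × 0.3567 = 0.2038

D_KL(P||Q) = 0.0596 nats

Note: KL divergence is always non-negative and equals 0 iff P = Q.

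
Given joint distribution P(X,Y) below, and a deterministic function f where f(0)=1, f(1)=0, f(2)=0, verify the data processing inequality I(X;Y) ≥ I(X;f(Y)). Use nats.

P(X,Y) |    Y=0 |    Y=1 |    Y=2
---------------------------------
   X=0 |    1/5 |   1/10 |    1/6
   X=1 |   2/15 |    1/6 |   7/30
I(X;Y) = 0.0185, I(X;f(Y)) = 0.0179, inequality holds: 0.0185 ≥ 0.0179

Data Processing Inequality: For any Markov chain X → Y → Z, we have I(X;Y) ≥ I(X;Z).

Here Z = f(Y) is a deterministic function of Y, forming X → Y → Z.

Original I(X;Y) = 0.0185 nats

After applying f:
P(X,Z) where Z=f(Y):
- P(X,Z=0) = P(X,Y=1) + P(X,Y=2)
- P(X,Z=1) = P(X,Y=0)

I(X;Z) = I(X;f(Y)) = 0.0179 nats

Verification: 0.0185 ≥ 0.0179 ✓

Information cannot be created by processing; the function f can only lose information about X.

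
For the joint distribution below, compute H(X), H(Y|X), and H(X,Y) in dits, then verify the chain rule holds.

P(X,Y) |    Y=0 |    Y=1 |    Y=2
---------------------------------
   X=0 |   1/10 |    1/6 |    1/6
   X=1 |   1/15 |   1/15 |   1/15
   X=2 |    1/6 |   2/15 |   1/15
H(X,Y) = 0.9194, H(X) = 0.4569, H(Y|X) = 0.4624 (all in dits)

Chain rule: H(X,Y) = H(X) + H(Y|X)

Left side — joint entropy directly:
H(X,Y) = -Σ p(x,y) log p(x,y) = 0.9194 dits

Right side — compute H(Y|X) from the conditional distributions:
P(X) = (13/30, 1/5, 11/30), so H(X) = 0.4569 dits
H(Y|X) = Σ_x P(X=x) · H(Y|X=x):
  P(Y|X=0) = (3/13, 5/13, 5/13), H(Y|X=0) = 0.4662, weight P(X=0) = 13/30
  P(Y|X=1) = (1/3, 1/3, 1/3), H(Y|X=1) = 0.4771, weight P(X=1) = 1/5
  P(Y|X=2) = (5/11, 4/11, 2/11), H(Y|X=2) = 0.4500, weight P(X=2) = 11/30
H(Y|X) = 0.4624 dits

H(X) + H(Y|X) = 0.4569 + 0.4624 = 0.9194 dits

Both sides equal 0.9194 dits. ✓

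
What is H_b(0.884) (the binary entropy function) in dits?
0.1559 dits

The binary entropy function is:
H(p) = -p log(p) - (1-p) log(1-p)

H(0.884) = -0.884 × log_10(0.884) - 0.116 × log_10(0.116)
H(0.884) = 0.1559 dits

Note: Binary entropy is maximized at p=0.5 (H=1 bit) and minimized at p=0 or p=1 (H=0).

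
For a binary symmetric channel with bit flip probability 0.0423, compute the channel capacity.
0.7473 bits

For a binary symmetric channel (BSC) with error probability p:
Capacity C = 1 - H(p) bits per symbol

where H(p) = -p log₂(p) - (1-p) log₂(1-p) is the binary entropy function.

H(0.0423) = 0.2527 bits
C = 1 - 0.2527 = 0.7473 bits per symbol

This means we can reliably transmit up to 0.7473 bits of information per channel use.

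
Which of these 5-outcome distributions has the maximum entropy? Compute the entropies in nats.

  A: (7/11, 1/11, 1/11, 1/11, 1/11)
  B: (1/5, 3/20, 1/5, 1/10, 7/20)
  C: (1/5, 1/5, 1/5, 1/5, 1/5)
C

For a discrete distribution over n outcomes, entropy is maximized by the uniform distribution.

Computing entropies:
H(A) = 1.1596 nats
H(B) = 1.5260 nats
H(C) = 1.6094 nats

The uniform distribution (where all probabilities equal 1/5) achieves the maximum entropy of log_e(5) = 1.6094 nats.

Distribution C has the highest entropy.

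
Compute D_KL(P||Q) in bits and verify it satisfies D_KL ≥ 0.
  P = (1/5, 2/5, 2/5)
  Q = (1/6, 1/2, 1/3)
0.0290 bits

KL divergence satisfies the Gibbs inequality: D_KL(P||Q) ≥ 0 for all distributions P, Q.

D_KL(P||Q) = Σ p(x) log(p(x)/q(x))
Term by term:
  x=0: 1/5 × log_2[(1/5)/(1/6)] = 0.0526
  x=1: 2/5 × log_2[(2/5)/(1/2)] = -0.1288
  x=2: 2/5 × log_2[(2/5)/(1/3)] = 0.1052
D_KL(P||Q) = 0.0290 bits

D_KL(P||Q) = 0.0290 ≥ 0 ✓

This non-negativity is a fundamental property: relative entropy cannot be negative because it measures how different Q is from P.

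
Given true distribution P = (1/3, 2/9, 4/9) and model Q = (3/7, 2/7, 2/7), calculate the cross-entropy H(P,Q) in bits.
1.6124 bits

Cross-entropy: H(P,Q) = -Σ p(x) log q(x)

Alternatively: H(P,Q) = H(P) + D_KL(P||Q)
H(P) = 1.5305 bits
D_KL(P||Q) = 0.0819 bits

H(P,Q) = 1.5305 + 0.0819 = 1.6124 bits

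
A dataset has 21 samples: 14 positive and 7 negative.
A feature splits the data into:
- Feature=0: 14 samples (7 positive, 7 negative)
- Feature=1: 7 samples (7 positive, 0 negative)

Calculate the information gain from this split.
0.2516 bits

Information Gain = H(Y) - H(Y|Feature)

Before split:
P(positive) = 14/21 = 0.6667
H(Y) = 0.9183 bits

After split:
Feature=0: H = 1.0000 bits (weight = 14/21)
Feature=1: H = 0.0000 bits (weight = 7/21)
H(Y|Feature) = (14/21)×1.0000 + (7/21)×0.0000 = 0.6667 bits

Information Gain = 0.9183 - 0.6667 = 0.2516 bits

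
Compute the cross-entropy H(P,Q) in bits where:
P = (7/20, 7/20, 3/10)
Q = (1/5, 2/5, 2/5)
1.6719 bits

Cross-entropy: H(P,Q) = -Σ p(x) log q(x)

Alternatively: H(P,Q) = H(P) + D_KL(P||Q)
H(P) = 1.5813 bits
D_KL(P||Q) = 0.0906 bits

H(P,Q) = 1.5813 + 0.0906 = 1.6719 bits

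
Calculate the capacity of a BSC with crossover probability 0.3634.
0.0545 bits

For a binary symmetric channel (BSC) with error probability p:
Capacity C = 1 - H(p) bits per symbol

where H(p) = -p log₂(p) - (1-p) log₂(1-p) is the binary entropy function.

H(0.3634) = 0.9455 bits
C = 1 - 0.9455 = 0.0545 bits per symbol

This means we can reliably transmit up to 0.0545 bits of information per channel use.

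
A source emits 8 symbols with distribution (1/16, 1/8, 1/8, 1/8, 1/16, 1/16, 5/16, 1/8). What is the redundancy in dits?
0.0679 dits

Redundancy measures how far a source is from maximum entropy:
R = H_max - H(X)

Maximum entropy for 8 symbols: H_max = log_10(8) = 0.9031 dits
Actual entropy: H(X) = 0.8352 dits
Redundancy: R = 0.9031 - 0.8352 = 0.0679 dits

This redundancy represents potential for compression: the source could be compressed by 0.0679 dits per symbol.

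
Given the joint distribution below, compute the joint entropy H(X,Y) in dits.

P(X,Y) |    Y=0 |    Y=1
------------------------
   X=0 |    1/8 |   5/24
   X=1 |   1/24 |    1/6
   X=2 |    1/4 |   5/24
0.7345 dits

Joint entropy is H(X,Y) = -Σ_{x,y} p(x,y) log p(x,y).

Summing over all non-zero entries:
H(X,Y) = -[1/8·log_10(1/8) + 5/24·log_10(5/24) + 1/24·log_10(1/24) + 1/6·log_10(1/6) + 1/4·log_10(1/4) + 5/24·log_10(5/24)]
H(X,Y) = 0.7345 dits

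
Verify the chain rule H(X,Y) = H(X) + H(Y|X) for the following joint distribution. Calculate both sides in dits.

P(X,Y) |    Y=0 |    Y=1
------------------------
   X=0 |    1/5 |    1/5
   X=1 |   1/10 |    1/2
H(X,Y) = 0.5301, H(X) = 0.2923, H(Y|X) = 0.2378 (all in dits)

Chain rule: H(X,Y) = H(X) + H(Y|X)

Left side — joint entropy directly:
H(X,Y) = -Σ p(x,y) log p(x,y) = 0.5301 dits

Right side — compute H(Y|X) from the conditional distributions:
P(X) = (2/5, 3/5), so H(X) = 0.2923 dits
H(Y|X) = Σ_x P(X=x) · H(Y|X=x):
  P(Y|X=0) = (1/2, 1/2), H(Y|X=0) = 0.3010, weight P(X=0) = 2/5
  P(Y|X=1) = (1/6, 5/6), H(Y|X=1) = 0.1957, weight P(X=1) = 3/5
H(Y|X) = 0.2378 dits

H(X) + H(Y|X) = 0.2923 + 0.2378 = 0.5301 dits

Both sides equal 0.5301 dits. ✓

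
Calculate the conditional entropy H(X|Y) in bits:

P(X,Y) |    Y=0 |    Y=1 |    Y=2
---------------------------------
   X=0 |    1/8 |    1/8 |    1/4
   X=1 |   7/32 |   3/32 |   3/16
0.9716 bits

Using the chain rule: H(X|Y) = H(X,Y) - H(Y)

First, compute H(X,Y) = 2.5026 bits

Marginal P(Y) = (11/32, 7/32, 7/16)
H(Y) = 1.5310 bits

H(X|Y) = H(X,Y) - H(Y) = 2.5026 - 1.5310 = 0.9716 bits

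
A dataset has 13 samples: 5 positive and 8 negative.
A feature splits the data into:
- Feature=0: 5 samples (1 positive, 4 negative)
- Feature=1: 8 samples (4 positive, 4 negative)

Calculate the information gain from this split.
0.0682 bits

Information Gain = H(Y) - H(Y|Feature)

Before split:
P(positive) = 5/13 = 0.3846
H(Y) = 0.9612 bits

After split:
Feature=0: H = 0.7219 bits (weight = 5/13)
Feature=1: H = 1.0000 bits (weight = 8/13)
H(Y|Feature) = (5/13)×0.7219 + (8/13)×1.0000 = 0.8930 bits

Information Gain = 0.9612 - 0.8930 = 0.0682 bits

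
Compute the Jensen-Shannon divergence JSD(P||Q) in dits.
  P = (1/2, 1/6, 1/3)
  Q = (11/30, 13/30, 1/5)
0.0192 dits

Jensen-Shannon divergence is:
JSD(P||Q) = 0.5 × D_KL(P||M) + 0.5 × D_KL(Q||M)
where M = 0.5 × (P + Q) is the mixture distribution.

M = 0.5 × (1/2, 1/6, 1/3) + 0.5 × (11/30, 13/30, 1/5) = (13/30, 3/10, 4/15)

D_KL(P||M) = 0.0208 dits
D_KL(Q||M) = 0.0176 dits

JSD(P||Q) = 0.5 × 0.0208 + 0.5 × 0.0176 = 0.0192 dits

Unlike KL divergence, JSD is symmetric and bounded: 0 ≤ JSD ≤ log(2).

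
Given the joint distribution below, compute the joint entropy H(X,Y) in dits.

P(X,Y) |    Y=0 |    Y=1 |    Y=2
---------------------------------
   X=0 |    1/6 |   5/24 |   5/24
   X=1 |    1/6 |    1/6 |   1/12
0.7629 dits

Joint entropy is H(X,Y) = -Σ_{x,y} p(x,y) log p(x,y).

Summing over all non-zero entries:
H(X,Y) = -[1/6·log_10(1/6) + 5/24·log_10(5/24) + 5/24·log_10(5/24) + 1/6·log_10(1/6) + 1/6·log_10(1/6) + 1/12·log_10(1/12)]
H(X,Y) = 0.7629 dits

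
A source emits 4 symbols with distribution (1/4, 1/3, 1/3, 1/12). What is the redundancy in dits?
0.0435 dits

Redundancy measures how far a source is from maximum entropy:
R = H_max - H(X)

Maximum entropy for 4 symbols: H_max = log_10(4) = 0.6021 dits
Actual entropy: H(X) = 0.5585 dits
Redundancy: R = 0.6021 - 0.5585 = 0.0435 dits

This redundancy represents potential for compression: the source could be compressed by 0.0435 dits per symbol.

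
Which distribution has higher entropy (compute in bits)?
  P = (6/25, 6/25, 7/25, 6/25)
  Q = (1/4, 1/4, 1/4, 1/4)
Q

Computing entropies in bits:
H(P) = 1.9966
H(Q) = 2.0000

Distribution Q has higher entropy.

Intuition: The distribution closer to uniform (more spread out) has higher entropy.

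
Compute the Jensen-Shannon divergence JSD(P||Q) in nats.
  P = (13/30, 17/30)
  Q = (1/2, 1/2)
0.0022 nats

Jensen-Shannon divergence is:
JSD(P||Q) = 0.5 × D_KL(P||M) + 0.5 × D_KL(Q||M)
where M = 0.5 × (P + Q) is the mixture distribution.

M = 0.5 × (13/30, 17/30) + 0.5 × (1/2, 1/2) = (7/15, 8/15)

D_KL(P||M) = 0.0022 nats
D_KL(Q||M) = 0.0022 nats

JSD(P||Q) = 0.5 × 0.0022 + 0.5 × 0.0022 = 0.0022 nats

Unlike KL divergence, JSD is symmetric and bounded: 0 ≤ JSD ≤ log(2).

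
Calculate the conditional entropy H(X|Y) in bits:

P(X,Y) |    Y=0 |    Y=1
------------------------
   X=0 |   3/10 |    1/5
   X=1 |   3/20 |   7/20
0.9333 bits

Using the chain rule: H(X|Y) = H(X,Y) - H(Y)

First, compute H(X,Y) = 1.9261 bits

Marginal P(Y) = (9/20, 11/20)
H(Y) = 0.9928 bits

H(X|Y) = H(X,Y) - H(Y) = 1.9261 - 0.9928 = 0.9333 bits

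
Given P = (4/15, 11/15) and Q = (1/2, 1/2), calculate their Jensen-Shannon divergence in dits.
0.0127 dits

Jensen-Shannon divergence is:
JSD(P||Q) = 0.5 × D_KL(P||M) + 0.5 × D_KL(Q||M)
where M = 0.5 × (P + Q) is the mixture distribution.

M = 0.5 × (4/15, 11/15) + 0.5 × (1/2, 1/2) = (0.383333, 0.616667)

D_KL(P||M) = 0.0132 dits
D_KL(Q||M) = 0.0122 dits

JSD(P||Q) = 0.5 × 0.0132 + 0.5 × 0.0122 = 0.0127 dits

Unlike KL divergence, JSD is symmetric and bounded: 0 ≤ JSD ≤ log(2).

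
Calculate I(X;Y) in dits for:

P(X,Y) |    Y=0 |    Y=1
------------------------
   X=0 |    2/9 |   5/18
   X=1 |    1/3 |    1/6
0.0110 dits

Mutual information: I(X;Y) = H(X) + H(Y) - H(X,Y)

Marginals:
P(X) = (1/2, 1/2), H(X) = 0.3010 dits
P(Y) = (5/9, 4/9), H(Y) = 0.2983 dits

Joint entropy: H(X,Y) = 0.5884 dits

I(X;Y) = 0.3010 + 0.2983 - 0.5884 = 0.0110 dits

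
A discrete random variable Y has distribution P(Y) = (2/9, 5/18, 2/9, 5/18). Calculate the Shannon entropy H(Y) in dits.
0.5994 dits

Shannon entropy is H(X) = -Σ p(x) log p(x).

For P = (2/9, 5/18, 2/9, 5/18):
H = -2/9 × log_10(2/9) -5/18 × log_10(5/18) -2/9 × log_10(2/9) -5/18 × log_10(5/18)
H = 0.5994 dits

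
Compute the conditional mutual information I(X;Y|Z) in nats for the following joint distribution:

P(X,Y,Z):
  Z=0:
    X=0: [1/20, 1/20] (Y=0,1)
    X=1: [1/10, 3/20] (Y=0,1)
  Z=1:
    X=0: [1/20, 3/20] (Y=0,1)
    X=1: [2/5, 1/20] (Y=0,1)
0.1332 nats

Conditional mutual information: I(X;Y|Z) = H(X|Z) + H(Y|Z) - H(X,Y|Z)

H(Z) = 0.6474
H(X,Z) = 1.2580 → H(X|Z) = 0.6106
H(Y,Z) = 1.2877 → H(Y|Z) = 0.6402
H(X,Y,Z) = 1.7651 → H(X,Y|Z) = 1.1176

I(X;Y|Z) = 0.6106 + 0.6402 - 1.1176 = 0.1332 nats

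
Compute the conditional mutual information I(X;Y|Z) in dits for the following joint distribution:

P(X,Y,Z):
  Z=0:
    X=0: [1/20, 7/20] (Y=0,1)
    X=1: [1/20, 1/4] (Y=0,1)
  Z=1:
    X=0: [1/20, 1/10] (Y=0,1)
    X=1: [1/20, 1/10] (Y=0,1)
0.0005 dits

Conditional mutual information: I(X;Y|Z) = H(X|Z) + H(Y|Z) - H(X,Y|Z)

H(Z) = 0.2653
H(X,Z) = 0.5632 → H(X|Z) = 0.2979
H(Y,Z) = 0.4729 → H(Y|Z) = 0.2076
H(X,Y,Z) = 0.7703 → H(X,Y|Z) = 0.5050

I(X;Y|Z) = 0.2979 + 0.2076 - 0.5050 = 0.0005 dits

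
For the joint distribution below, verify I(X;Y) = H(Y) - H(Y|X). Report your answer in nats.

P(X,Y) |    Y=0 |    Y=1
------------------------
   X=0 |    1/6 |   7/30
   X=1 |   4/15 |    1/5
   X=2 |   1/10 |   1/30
I(X;Y) = 0.0256 nats

Mutual information has multiple equivalent forms:
- I(X;Y) = H(X) - H(X|Y)
- I(X;Y) = H(Y) - H(Y|X)
- I(X;Y) = H(X) + H(Y) - H(X,Y)

Computing all quantities:
H(X) = 0.9908, H(Y) = 0.6909, H(X,Y) = 1.6562
H(X|Y) = 0.9653, H(Y|X) = 0.6653

Verification:
H(X) - H(X|Y) = 0.9908 - 0.9653 = 0.0256
H(Y) - H(Y|X) = 0.6909 - 0.6653 = 0.0256
H(X) + H(Y) - H(X,Y) = 0.9908 + 0.6909 - 1.6562 = 0.0256

All forms give I(X;Y) = 0.0256 nats. ✓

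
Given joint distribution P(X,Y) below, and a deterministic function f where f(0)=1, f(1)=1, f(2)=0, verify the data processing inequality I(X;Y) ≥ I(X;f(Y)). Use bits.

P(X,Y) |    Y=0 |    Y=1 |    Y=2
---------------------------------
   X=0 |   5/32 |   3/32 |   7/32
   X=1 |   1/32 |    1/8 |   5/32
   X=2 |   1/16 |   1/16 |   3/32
I(X;Y) = 0.0554, I(X;f(Y)) = 0.0019, inequality holds: 0.0554 ≥ 0.0019

Data Processing Inequality: For any Markov chain X → Y → Z, we have I(X;Y) ≥ I(X;Z).

Here Z = f(Y) is a deterministic function of Y, forming X → Y → Z.

Original I(X;Y) = 0.0554 bits

After applying f:
P(X,Z) where Z=f(Y):
- P(X,Z=0) = P(X,Y=2)
- P(X,Z=1) = P(X,Y=0) + P(X,Y=1)

I(X;Z) = I(X;f(Y)) = 0.0019 bits

Verification: 0.0554 ≥ 0.0019 ✓

Information cannot be created by processing; the function f can only lose information about X.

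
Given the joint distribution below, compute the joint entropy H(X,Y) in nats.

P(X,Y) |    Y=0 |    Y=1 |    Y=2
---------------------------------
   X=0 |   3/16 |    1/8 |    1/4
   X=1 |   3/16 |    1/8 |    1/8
1.7541 nats

Joint entropy is H(X,Y) = -Σ_{x,y} p(x,y) log p(x,y).

Summing over all non-zero entries:
H(X,Y) = -[3/16·log_e(3/16) + 1/8·log_e(1/8) + 1/4·log_e(1/4) + 3/16·log_e(3/16) + 1/8·log_e(1/8) + 1/8·log_e(1/8)]
H(X,Y) = 1.7541 nats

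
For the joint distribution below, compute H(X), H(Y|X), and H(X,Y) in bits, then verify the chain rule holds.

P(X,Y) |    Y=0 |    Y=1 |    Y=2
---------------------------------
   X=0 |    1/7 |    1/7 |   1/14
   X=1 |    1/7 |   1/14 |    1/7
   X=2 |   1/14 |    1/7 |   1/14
H(X,Y) = 3.0931, H(X) = 1.5774, H(Y|X) = 1.5157 (all in bits)

Chain rule: H(X,Y) = H(X) + H(Y|X)

Left side — joint entropy directly:
H(X,Y) = -Σ p(x,y) log p(x,y) = 3.0931 bits

Right side — compute H(Y|X) from the conditional distributions:
P(X) = (5/14, 5/14, 2/7), so H(X) = 1.5774 bits
H(Y|X) = Σ_x P(X=x) · H(Y|X=x):
  P(Y|X=0) = (2/5, 2/5, 1/5), H(Y|X=0) = 1.5219, weight P(X=0) = 5/14
  P(Y|X=1) = (2/5, 1/5, 2/5), H(Y|X=1) = 1.5219, weight P(X=1) = 5/14
  P(Y|X=2) = (1/4, 1/2, 1/4), H(Y|X=2) = 1.5000, weight P(X=2) = 2/7
H(Y|X) = 1.5157 bits

H(X) + H(Y|X) = 1.5774 + 1.5157 = 3.0931 bits

Both sides equal 3.0931 bits. ✓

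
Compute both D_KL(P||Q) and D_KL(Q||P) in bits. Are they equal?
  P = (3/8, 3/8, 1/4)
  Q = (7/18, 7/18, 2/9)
D_KL(P||Q) = 0.0031, D_KL(Q||P) = 0.0030

KL divergence is not symmetric: D_KL(P||Q) ≠ D_KL(Q||P) in general.

D_KL(P||Q) = 0.0031 bits
D_KL(Q||P) = 0.0030 bits

No, they are not equal!

This asymmetry is why KL divergence is not a true distance metric.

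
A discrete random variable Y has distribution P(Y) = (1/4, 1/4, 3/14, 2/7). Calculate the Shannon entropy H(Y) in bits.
1.9926 bits

Shannon entropy is H(X) = -Σ p(x) log p(x).

For P = (1/4, 1/4, 3/14, 2/7):
H = -1/4 × log_2(1/4) -1/4 × log_2(1/4) -3/14 × log_2(3/14) -2/7 × log_2(2/7)
H = 1.9926 bits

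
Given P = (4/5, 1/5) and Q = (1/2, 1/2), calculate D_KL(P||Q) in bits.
0.2781 bits

KL divergence: D_KL(P||Q) = Σ p(x) log(p(x)/q(x))

Computing term by term:
  x=0: 4/5 × log_2[(4/5)/(1/2)] = 4/5 × 0.6781 = 0.5425
  x=1: 1/5 × log_2[(1/5)/(1/2)] = 1/5 × -1.3219 = -0.2644

D_KL(P||Q) = 0.2781 bits

Note: KL divergence is always non-negative and equals 0 iff P = Q.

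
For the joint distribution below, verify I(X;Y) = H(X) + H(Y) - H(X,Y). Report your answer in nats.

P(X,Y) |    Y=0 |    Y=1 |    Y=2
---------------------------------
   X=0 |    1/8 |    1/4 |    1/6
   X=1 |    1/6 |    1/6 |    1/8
I(X;Y) = 0.0109 nats

Mutual information has multiple equivalent forms:
- I(X;Y) = H(X) - H(X|Y)
- I(X;Y) = H(Y) - H(Y|X)
- I(X;Y) = H(X) + H(Y) - H(X,Y)

Computing all quantities:
H(X) = 0.6897, H(Y) = 1.0835, H(X,Y) = 1.7623
H(X|Y) = 0.6788, H(Y|X) = 1.0726

Verification:
H(X) - H(X|Y) = 0.6897 - 0.6788 = 0.0109
H(Y) - H(Y|X) = 1.0835 - 1.0726 = 0.0109
H(X) + H(Y) - H(X,Y) = 0.6897 + 1.0835 - 1.7623 = 0.0109

All forms give I(X;Y) = 0.0109 nats. ✓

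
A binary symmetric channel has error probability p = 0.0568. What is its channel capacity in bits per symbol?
0.6854 bits

For a binary symmetric channel (BSC) with error probability p:
Capacity C = 1 - H(p) bits per symbol

where H(p) = -p log₂(p) - (1-p) log₂(1-p) is the binary entropy function.

H(0.0568) = 0.3146 bits
C = 1 - 0.3146 = 0.6854 bits per symbol

This means we can reliably transmit up to 0.6854 bits of information per channel use.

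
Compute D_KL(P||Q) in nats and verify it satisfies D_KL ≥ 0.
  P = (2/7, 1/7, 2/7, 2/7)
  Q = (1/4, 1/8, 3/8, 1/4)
0.0177 nats

KL divergence satisfies the Gibbs inequality: D_KL(P||Q) ≥ 0 for all distributions P, Q.

D_KL(P||Q) = Σ p(x) log(p(x)/q(x))
Term by term:
  x=0: 2/7 × log_e[(2/7)/(1/4)] = 0.0382
  x=1: 1/7 × log_e[(1/7)/(1/8)] = 0.0191
  x=2: 2/7 × log_e[(2/7)/(3/8)] = -0.0777
  x=3: 2/7 × log_e[(2/7)/(1/4)] = 0.0382
D_KL(P||Q) = 0.0177 nats

D_KL(P||Q) = 0.0177 ≥ 0 ✓

This non-negativity is a fundamental property: relative entropy cannot be negative because it measures how different Q is from P.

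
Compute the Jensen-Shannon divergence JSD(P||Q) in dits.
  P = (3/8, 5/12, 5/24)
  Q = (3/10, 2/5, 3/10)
0.0027 dits

Jensen-Shannon divergence is:
JSD(P||Q) = 0.5 × D_KL(P||M) + 0.5 × D_KL(Q||M)
where M = 0.5 × (P + Q) is the mixture distribution.

M = 0.5 × (3/8, 5/12, 5/24) + 0.5 × (3/10, 2/5, 3/10) = (0.3375, 0.408333, 0.254167)

D_KL(P||M) = 0.0028 dits
D_KL(Q||M) = 0.0027 dits

JSD(P||Q) = 0.5 × 0.0028 + 0.5 × 0.0027 = 0.0027 dits

Unlike KL divergence, JSD is symmetric and bounded: 0 ≤ JSD ≤ log(2).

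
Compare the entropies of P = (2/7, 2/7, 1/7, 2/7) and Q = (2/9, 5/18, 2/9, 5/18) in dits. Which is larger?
Q

Computing entropies in dits:
H(P) = 0.5871
H(Q) = 0.5994

Distribution Q has higher entropy.

Intuition: The distribution closer to uniform (more spread out) has higher entropy.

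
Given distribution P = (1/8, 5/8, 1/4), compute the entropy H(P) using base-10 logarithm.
0.3910 dits

Shannon entropy is H(X) = -Σ p(x) log p(x).

For P = (1/8, 5/8, 1/4):
H = -1/8 × log_10(1/8) -5/8 × log_10(5/8) -1/4 × log_10(1/4)
H = 0.3910 dits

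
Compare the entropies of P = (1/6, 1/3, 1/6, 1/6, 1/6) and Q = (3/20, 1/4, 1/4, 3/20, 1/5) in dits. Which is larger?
Q

Computing entropies in dits:
H(P) = 0.6778
H(Q) = 0.6880

Distribution Q has higher entropy.

Intuition: The distribution closer to uniform (more spread out) has higher entropy.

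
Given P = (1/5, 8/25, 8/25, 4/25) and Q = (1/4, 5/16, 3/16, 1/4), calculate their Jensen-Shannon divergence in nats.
0.0151 nats

Jensen-Shannon divergence is:
JSD(P||Q) = 0.5 × D_KL(P||M) + 0.5 × D_KL(Q||M)
where M = 0.5 × (P + Q) is the mixture distribution.

M = 0.5 × (1/5, 8/25, 8/25, 4/25) + 0.5 × (1/4, 5/16, 3/16, 1/4) = (9/40, 0.31625, 0.25375, 0.205)

D_KL(P||M) = 0.0148 nats
D_KL(Q||M) = 0.0155 nats

JSD(P||Q) = 0.5 × 0.0148 + 0.5 × 0.0155 = 0.0151 nats

Unlike KL divergence, JSD is symmetric and bounded: 0 ≤ JSD ≤ log(2).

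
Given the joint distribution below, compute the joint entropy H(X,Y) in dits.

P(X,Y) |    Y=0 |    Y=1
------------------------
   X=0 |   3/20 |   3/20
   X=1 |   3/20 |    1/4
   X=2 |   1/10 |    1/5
0.7611 dits

Joint entropy is H(X,Y) = -Σ_{x,y} p(x,y) log p(x,y).

Summing over all non-zero entries:
H(X,Y) = -[3/20·log_10(3/20) + 3/20·log_10(3/20) + 3/20·log_10(3/20) + 1/4·log_10(1/4) + 1/10·log_10(1/10) + 1/5·log_10(1/5)]
H(X,Y) = 0.7611 dits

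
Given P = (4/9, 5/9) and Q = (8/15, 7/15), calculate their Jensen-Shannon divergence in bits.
0.0057 bits

Jensen-Shannon divergence is:
JSD(P||Q) = 0.5 × D_KL(P||M) + 0.5 × D_KL(Q||M)
where M = 0.5 × (P + Q) is the mixture distribution.

M = 0.5 × (4/9, 5/9) + 0.5 × (8/15, 7/15) = (0.488889, 0.511111)

D_KL(P||M) = 0.0057 bits
D_KL(Q||M) = 0.0057 bits

JSD(P||Q) = 0.5 × 0.0057 + 0.5 × 0.0057 = 0.0057 bits

Unlike KL divergence, JSD is symmetric and bounded: 0 ≤ JSD ≤ log(2).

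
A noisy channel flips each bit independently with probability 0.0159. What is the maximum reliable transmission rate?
0.8822 bits

For a binary symmetric channel (BSC) with error probability p:
Capacity C = 1 - H(p) bits per symbol

where H(p) = -p log₂(p) - (1-p) log₂(1-p) is the binary entropy function.

H(0.0159) = 0.1178 bits
C = 1 - 0.1178 = 0.8822 bits per symbol

This means we can reliably transmit up to 0.8822 bits of information per channel use.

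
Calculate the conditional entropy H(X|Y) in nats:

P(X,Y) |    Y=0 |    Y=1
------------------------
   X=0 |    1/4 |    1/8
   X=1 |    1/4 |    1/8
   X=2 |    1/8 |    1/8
1.0713 nats

Using the chain rule: H(X|Y) = H(X,Y) - H(Y)

First, compute H(X,Y) = 1.7329 nats

Marginal P(Y) = (5/8, 3/8)
H(Y) = 0.6616 nats

H(X|Y) = H(X,Y) - H(Y) = 1.7329 - 0.6616 = 1.0713 nats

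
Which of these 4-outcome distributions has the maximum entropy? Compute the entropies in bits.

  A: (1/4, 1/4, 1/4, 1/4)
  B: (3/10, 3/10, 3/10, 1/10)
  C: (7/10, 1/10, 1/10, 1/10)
A

For a discrete distribution over n outcomes, entropy is maximized by the uniform distribution.

Computing entropies:
H(A) = 2.0000 bits
H(B) = 1.8955 bits
H(C) = 1.3568 bits

The uniform distribution (where all probabilities equal 1/4) achieves the maximum entropy of log_2(4) = 2.0000 bits.

Distribution A has the highest entropy.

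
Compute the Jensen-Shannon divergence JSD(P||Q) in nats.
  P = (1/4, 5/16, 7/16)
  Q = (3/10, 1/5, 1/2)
0.0084 nats

Jensen-Shannon divergence is:
JSD(P||Q) = 0.5 × D_KL(P||M) + 0.5 × D_KL(Q||M)
where M = 0.5 × (P + Q) is the mixture distribution.

M = 0.5 × (1/4, 5/16, 7/16) + 0.5 × (3/10, 1/5, 1/2) = (11/40, 0.25625, 15/32)

D_KL(P||M) = 0.0080 nats
D_KL(Q||M) = 0.0088 nats

JSD(P||Q) = 0.5 × 0.0080 + 0.5 × 0.0088 = 0.0084 nats

Unlike KL divergence, JSD is symmetric and bounded: 0 ≤ JSD ≤ log(2).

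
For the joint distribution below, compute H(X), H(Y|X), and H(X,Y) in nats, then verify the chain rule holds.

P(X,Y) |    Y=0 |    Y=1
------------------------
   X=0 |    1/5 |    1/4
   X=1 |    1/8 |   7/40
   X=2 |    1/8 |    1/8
H(X,Y) = 1.7533, H(X) = 1.0671, H(Y|X) = 0.6862 (all in nats)

Chain rule: H(X,Y) = H(X) + H(Y|X)

Left side — joint entropy directly:
H(X,Y) = -Σ p(x,y) log p(x,y) = 1.7533 nats

Right side — compute H(Y|X) from the conditional distributions:
P(X) = (9/20, 3/10, 1/4), so H(X) = 1.0671 nats
H(Y|X) = Σ_x P(X=x) · H(Y|X=x):
  P(Y|X=0) = (4/9, 5/9), H(Y|X=0) = 0.6870, weight P(X=0) = 9/20
  P(Y|X=1) = (5/12, 7/12), H(Y|X=1) = 0.6792, weight P(X=1) = 3/10
  P(Y|X=2) = (1/2, 1/2), H(Y|X=2) = 0.6931, weight P(X=2) = 1/4
H(Y|X) = 0.6862 nats

H(X) + H(Y|X) = 1.0671 + 0.6862 = 1.7533 nats

Both sides equal 1.7533 nats. ✓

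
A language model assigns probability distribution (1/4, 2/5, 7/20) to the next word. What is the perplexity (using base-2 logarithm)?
2.9462

Perplexity is 2^H (or exp(H) for natural log).

First, H = -Σ p log p = 1.5589 bits
Perplexity = 2^1.5589 = 2.9462

Interpretation: The model's uncertainty is equivalent to choosing uniformly among 2.9 options.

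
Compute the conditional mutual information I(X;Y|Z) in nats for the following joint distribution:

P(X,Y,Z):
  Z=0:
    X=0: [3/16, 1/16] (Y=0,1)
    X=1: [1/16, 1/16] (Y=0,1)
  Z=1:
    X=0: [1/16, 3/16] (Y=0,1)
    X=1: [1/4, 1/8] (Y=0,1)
0.0654 nats

Conditional mutual information: I(X;Y|Z) = H(X|Z) + H(Y|Z) - H(X,Y|Z)

H(Z) = 0.6616
H(X,Z) = 1.3209 → H(X|Z) = 0.6593
H(Y,Z) = 1.3335 → H(Y|Z) = 0.6719
H(X,Y,Z) = 1.9274 → H(X,Y|Z) = 1.2658

I(X;Y|Z) = 0.6593 + 0.6719 - 1.2658 = 0.0654 nats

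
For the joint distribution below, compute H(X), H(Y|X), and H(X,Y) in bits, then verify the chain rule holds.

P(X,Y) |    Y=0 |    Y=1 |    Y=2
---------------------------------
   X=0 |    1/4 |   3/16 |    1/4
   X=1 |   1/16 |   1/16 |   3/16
H(X,Y) = 2.4056, H(X) = 0.8960, H(Y|X) = 1.5096 (all in bits)

Chain rule: H(X,Y) = H(X) + H(Y|X)

Left side — joint entropy directly:
H(X,Y) = -Σ p(x,y) log p(x,y) = 2.4056 bits

Right side — compute H(Y|X) from the conditional distributions:
P(X) = (11/16, 5/16), so H(X) = 0.8960 bits
H(Y|X) = Σ_x P(X=x) · H(Y|X=x):
  P(Y|X=0) = (4/11, 3/11, 4/11), H(Y|X=0) = 1.5726, weight P(X=0) = 11/16
  P(Y|X=1) = (1/5, 1/5, 3/5), H(Y|X=1) = 1.3710, weight P(X=1) = 5/16
H(Y|X) = 1.5096 bits

H(X) + H(Y|X) = 0.8960 + 1.5096 = 2.4056 bits

Both sides equal 2.4056 bits. ✓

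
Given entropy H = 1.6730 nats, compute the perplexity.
5.3281

Perplexity is e^H (or exp(H) for natural log).

H = 1.6730 nats
Perplexity = e^1.6730 = 5.3281

Interpretation: The model's uncertainty is equivalent to choosing uniformly among 5.3 options.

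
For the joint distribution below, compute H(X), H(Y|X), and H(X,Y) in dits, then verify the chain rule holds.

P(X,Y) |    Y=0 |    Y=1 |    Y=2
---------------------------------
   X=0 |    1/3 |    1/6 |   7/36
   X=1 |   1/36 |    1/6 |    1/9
H(X,Y) = 0.7060, H(X) = 0.2673, H(Y|X) = 0.4387 (all in dits)

Chain rule: H(X,Y) = H(X) + H(Y|X)

Left side — joint entropy directly:
H(X,Y) = -Σ p(x,y) log p(x,y) = 0.7060 dits

Right side — compute H(Y|X) from the conditional distributions:
P(X) = (25/36, 11/36), so H(X) = 0.2673 dits
H(Y|X) = Σ_x P(X=x) · H(Y|X=x):
  P(Y|X=0) = (12/25, 6/25, 7/25), H(Y|X=0) = 0.4565, weight P(X=0) = 25/36
  P(Y|X=1) = (1/11, 6/11, 4/11), H(Y|X=1) = 0.3980, weight P(X=1) = 11/36
H(Y|X) = 0.4387 dits

H(X) + H(Y|X) = 0.2673 + 0.4387 = 0.7060 dits

Both sides equal 0.7060 dits. ✓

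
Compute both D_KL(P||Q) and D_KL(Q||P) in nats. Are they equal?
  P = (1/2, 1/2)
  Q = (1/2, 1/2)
D_KL(P||Q) = 0.0000, D_KL(Q||P) = 0.0000

KL divergence is not symmetric: D_KL(P||Q) ≠ D_KL(Q||P) in general.

D_KL(P||Q) = 0.0000 nats
D_KL(Q||P) = 0.0000 nats

In this case they happen to be equal (to 4 decimal places).

This asymmetry is why KL divergence is not a true distance metric.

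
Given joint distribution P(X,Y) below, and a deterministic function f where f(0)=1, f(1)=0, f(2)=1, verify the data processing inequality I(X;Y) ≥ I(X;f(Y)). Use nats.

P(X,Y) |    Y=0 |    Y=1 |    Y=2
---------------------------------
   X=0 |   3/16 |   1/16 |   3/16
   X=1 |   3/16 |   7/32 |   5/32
I(X;Y) = 0.0396, I(X;f(Y)) = 0.0388, inequality holds: 0.0396 ≥ 0.0388

Data Processing Inequality: For any Markov chain X → Y → Z, we have I(X;Y) ≥ I(X;Z).

Here Z = f(Y) is a deterministic function of Y, forming X → Y → Z.

Original I(X;Y) = 0.0396 nats

After applying f:
P(X,Z) where Z=f(Y):
- P(X,Z=0) = P(X,Y=1)
- P(X,Z=1) = P(X,Y=0) + P(X,Y=2)

I(X;Z) = I(X;f(Y)) = 0.0388 nats

Verification: 0.0396 ≥ 0.0388 ✓

Information cannot be created by processing; the function f can only lose information about X.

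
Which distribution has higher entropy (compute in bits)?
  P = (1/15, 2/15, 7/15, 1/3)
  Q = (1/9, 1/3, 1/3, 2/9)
Q

Computing entropies in bits:
H(P) = 1.6895
H(Q) = 1.8911

Distribution Q has higher entropy.

Intuition: The distribution closer to uniform (more spread out) has higher entropy.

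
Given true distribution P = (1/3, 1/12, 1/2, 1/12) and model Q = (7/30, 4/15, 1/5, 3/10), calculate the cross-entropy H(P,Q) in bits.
2.1645 bits

Cross-entropy: H(P,Q) = -Σ p(x) log q(x)

Alternatively: H(P,Q) = H(P) + D_KL(P||Q)
H(P) = 1.6258 bits
D_KL(P||Q) = 0.5386 bits

H(P,Q) = 1.6258 + 0.5386 = 2.1645 bits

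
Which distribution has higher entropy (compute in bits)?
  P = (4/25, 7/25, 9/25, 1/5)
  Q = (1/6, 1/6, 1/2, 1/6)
P

Computing entropies in bits:
H(P) = 1.9322
H(Q) = 1.7925

Distribution P has higher entropy.

Intuition: The distribution closer to uniform (more spread out) has higher entropy.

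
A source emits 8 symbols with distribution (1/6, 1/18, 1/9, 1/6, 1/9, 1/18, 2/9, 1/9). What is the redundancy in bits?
0.1362 bits

Redundancy measures how far a source is from maximum entropy:
R = H_max - H(X)

Maximum entropy for 8 symbols: H_max = log_2(8) = 3.0000 bits
Actual entropy: H(X) = 2.8638 bits
Redundancy: R = 3.0000 - 2.8638 = 0.1362 bits

This redundancy represents potential for compression: the source could be compressed by 0.1362 bits per symbol.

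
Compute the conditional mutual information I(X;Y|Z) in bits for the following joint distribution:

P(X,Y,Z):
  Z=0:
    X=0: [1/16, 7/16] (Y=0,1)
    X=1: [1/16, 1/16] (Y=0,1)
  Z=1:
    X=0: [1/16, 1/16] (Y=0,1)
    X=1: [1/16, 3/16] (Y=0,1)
0.0710 bits

Conditional mutual information: I(X;Y|Z) = H(X|Z) + H(Y|Z) - H(X,Y|Z)

H(Z) = 0.9544
H(X,Z) = 1.7500 → H(X|Z) = 0.7956
H(Y,Z) = 1.7500 → H(Y|Z) = 0.7956
H(X,Y,Z) = 2.4746 → H(X,Y|Z) = 1.5202

I(X;Y|Z) = 0.7956 + 0.7956 - 1.5202 = 0.0710 bits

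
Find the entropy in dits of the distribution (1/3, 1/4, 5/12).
0.4680 dits

Shannon entropy is H(X) = -Σ p(x) log p(x).

For P = (1/3, 1/4, 5/12):
H = -1/3 × log_10(1/3) -1/4 × log_10(1/4) -5/12 × log_10(5/12)
H = 0.4680 dits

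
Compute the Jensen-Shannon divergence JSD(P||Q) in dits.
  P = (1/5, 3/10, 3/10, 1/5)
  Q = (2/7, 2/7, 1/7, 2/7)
0.0095 dits

Jensen-Shannon divergence is:
JSD(P||Q) = 0.5 × D_KL(P||M) + 0.5 × D_KL(Q||M)
where M = 0.5 × (P + Q) is the mixture distribution.

M = 0.5 × (1/5, 3/10, 3/10, 1/5) + 0.5 × (2/7, 2/7, 1/7, 2/7) = (0.242857, 0.292857, 0.221429, 0.242857)

D_KL(P||M) = 0.0090 dits
D_KL(Q||M) = 0.0101 dits

JSD(P||Q) = 0.5 × 0.0090 + 0.5 × 0.0101 = 0.0095 dits

Unlike KL divergence, JSD is symmetric and bounded: 0 ≤ JSD ≤ log(2).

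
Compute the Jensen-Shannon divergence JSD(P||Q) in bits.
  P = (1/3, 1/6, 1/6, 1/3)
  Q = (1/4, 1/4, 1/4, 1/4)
0.0207 bits

Jensen-Shannon divergence is:
JSD(P||Q) = 0.5 × D_KL(P||M) + 0.5 × D_KL(Q||M)
where M = 0.5 × (P + Q) is the mixture distribution.

M = 0.5 × (1/3, 1/6, 1/6, 1/3) + 0.5 × (1/4, 1/4, 1/4, 1/4) = (7/24, 5/24, 5/24, 7/24)

D_KL(P||M) = 0.0211 bits
D_KL(Q||M) = 0.0203 bits

JSD(P||Q) = 0.5 × 0.0211 + 0.5 × 0.0203 = 0.0207 bits

Unlike KL divergence, JSD is symmetric and bounded: 0 ≤ JSD ≤ log(2).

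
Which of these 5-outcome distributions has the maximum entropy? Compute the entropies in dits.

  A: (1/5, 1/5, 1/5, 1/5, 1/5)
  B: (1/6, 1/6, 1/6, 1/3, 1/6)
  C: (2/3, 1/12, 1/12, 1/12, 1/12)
A

For a discrete distribution over n outcomes, entropy is maximized by the uniform distribution.

Computing entropies:
H(A) = 0.6990 dits
H(B) = 0.6778 dits
H(C) = 0.4771 dits

The uniform distribution (where all probabilities equal 1/5) achieves the maximum entropy of log_10(5) = 0.6990 dits.

Distribution A has the highest entropy.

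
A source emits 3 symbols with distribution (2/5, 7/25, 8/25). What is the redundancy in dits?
0.0048 dits

Redundancy measures how far a source is from maximum entropy:
R = H_max - H(X)

Maximum entropy for 3 symbols: H_max = log_10(3) = 0.4771 dits
Actual entropy: H(X) = 0.4723 dits
Redundancy: R = 0.4771 - 0.4723 = 0.0048 dits

This redundancy represents potential for compression: the source could be compressed by 0.0048 dits per symbol.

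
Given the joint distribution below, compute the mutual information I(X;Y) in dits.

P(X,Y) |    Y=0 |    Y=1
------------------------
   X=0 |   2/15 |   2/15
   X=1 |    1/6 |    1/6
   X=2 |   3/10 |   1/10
0.0140 dits

Mutual information: I(X;Y) = H(X) + H(Y) - H(X,Y)

Marginals:
P(X) = (4/15, 1/3, 2/5), H(X) = 0.4713 dits
P(Y) = (3/5, 2/5), H(Y) = 0.2923 dits

Joint entropy: H(X,Y) = 0.7496 dits

I(X;Y) = 0.4713 + 0.2923 - 0.7496 = 0.0140 dits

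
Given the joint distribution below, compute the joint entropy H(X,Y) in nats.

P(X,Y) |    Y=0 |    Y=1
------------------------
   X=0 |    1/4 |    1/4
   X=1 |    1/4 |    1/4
1.3863 nats

Joint entropy is H(X,Y) = -Σ_{x,y} p(x,y) log p(x,y).

Summing over all non-zero entries:
H(X,Y) = -[1/4·log_e(1/4) + 1/4·log_e(1/4) + 1/4·log_e(1/4) + 1/4·log_e(1/4)]
H(X,Y) = 1.3863 nats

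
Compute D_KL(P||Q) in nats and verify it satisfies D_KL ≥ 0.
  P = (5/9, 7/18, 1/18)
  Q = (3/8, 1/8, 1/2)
0.5377 nats

KL divergence satisfies the Gibbs inequality: D_KL(P||Q) ≥ 0 for all distributions P, Q.

D_KL(P||Q) = Σ p(x) log(p(x)/q(x))
Term by term:
  x=0: 5/9 × log_e[(5/9)/(3/8)] = 0.2184
  x=1: 7/18 × log_e[(7/18)/(1/8)] = 0.4414
  x=2: 1/18 × log_e[(1/18)/(1/2)] = -0.1221
D_KL(P||Q) = 0.5377 nats

D_KL(P||Q) = 0.5377 ≥ 0 ✓

This non-negativity is a fundamental property: relative entropy cannot be negative because it measures how different Q is from P.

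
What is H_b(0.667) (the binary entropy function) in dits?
0.2763 dits

The binary entropy function is:
H(p) = -p log(p) - (1-p) log(1-p)

H(0.667) = -0.667 × log_10(0.667) - 0.333 × log_10(0.333)
H(0.667) = 0.2763 dits

Note: Binary entropy is maximized at p=0.5 (H=1 bit) and minimized at p=0 or p=1 (H=0).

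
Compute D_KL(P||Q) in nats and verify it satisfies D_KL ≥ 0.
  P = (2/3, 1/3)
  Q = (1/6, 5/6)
0.6188 nats

KL divergence satisfies the Gibbs inequality: D_KL(P||Q) ≥ 0 for all distributions P, Q.

D_KL(P||Q) = Σ p(x) log(p(x)/q(x))
Term by term:
  x=0: 2/3 × log_e[(2/3)/(1/6)] = 0.9242
  x=1: 1/3 × log_e[(1/3)/(5/6)] = -0.3054
D_KL(P||Q) = 0.6188 nats

D_KL(P||Q) = 0.6188 ≥ 0 ✓

This non-negativity is a fundamental property: relative entropy cannot be negative because it measures how different Q is from P.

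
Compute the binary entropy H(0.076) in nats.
0.2689 nats

The binary entropy function is:
H(p) = -p log(p) - (1-p) log(1-p)

H(0.076) = -0.076 × log_e(0.076) - 0.924 × log_e(0.924)
H(0.076) = 0.2689 nats

Note: Binary entropy is maximized at p=0.5 (H=1 bit) and minimized at p=0 or p=1 (H=0).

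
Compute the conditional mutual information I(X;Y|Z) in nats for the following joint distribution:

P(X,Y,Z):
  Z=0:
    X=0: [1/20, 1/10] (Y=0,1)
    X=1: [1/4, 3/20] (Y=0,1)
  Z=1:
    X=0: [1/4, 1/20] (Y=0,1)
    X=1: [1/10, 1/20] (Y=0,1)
0.0266 nats

Conditional mutual information: I(X;Y|Z) = H(X|Z) + H(Y|Z) - H(X,Y|Z)

H(Z) = 0.6881
H(X,Z) = 1.2968 → H(X|Z) = 0.6087
H(Y,Z) = 1.3055 → H(Y|Z) = 0.6173
H(X,Y,Z) = 1.8876 → H(X,Y|Z) = 1.1995

I(X;Y|Z) = 0.6087 + 0.6173 - 1.1995 = 0.0266 nats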